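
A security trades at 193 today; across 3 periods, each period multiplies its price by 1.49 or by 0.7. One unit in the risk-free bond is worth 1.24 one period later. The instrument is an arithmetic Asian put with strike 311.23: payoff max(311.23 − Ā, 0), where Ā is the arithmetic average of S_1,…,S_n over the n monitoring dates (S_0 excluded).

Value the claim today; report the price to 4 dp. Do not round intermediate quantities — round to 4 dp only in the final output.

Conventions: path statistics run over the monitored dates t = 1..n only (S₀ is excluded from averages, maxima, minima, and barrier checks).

Risk-neutral up-probability p* = (R−d)/(u−d) = (1.24−0.7)/(1.49−0.7) = 0.6835; the claim prices as the p*-weighted sum of path payoffs discounted by R^3.
Enumerate all 2^3 = 8 price paths (U = up ×1.49, D = down ×0.7); each path with k up-moves has probability p*^k·(1−p*)^(3−k).
DDD: Ā=98.6230, payoff=212.6070, prob=0.031691
UDD: Ā=209.9261, payoff=101.3039, prob=0.068453
DUD: Ā=159.1028, payoff=152.1272, prob=0.068453
UUD: Ā=338.6616, payoff=0.0000, prob=0.147858
DDU: Ā=123.5264, payoff=187.7036, prob=0.068453
UDU: Ā=262.9348, payoff=48.2952, prob=0.147858
DUU: Ā=212.1115, payoff=99.1185, prob=0.147858
UUU: Ā=451.4945, payoff=0.0000, prob=0.319374
Price = Σ prob·payoff / R^3 = 58.731127 / 1.906624 = 30.8037

price = 30.8037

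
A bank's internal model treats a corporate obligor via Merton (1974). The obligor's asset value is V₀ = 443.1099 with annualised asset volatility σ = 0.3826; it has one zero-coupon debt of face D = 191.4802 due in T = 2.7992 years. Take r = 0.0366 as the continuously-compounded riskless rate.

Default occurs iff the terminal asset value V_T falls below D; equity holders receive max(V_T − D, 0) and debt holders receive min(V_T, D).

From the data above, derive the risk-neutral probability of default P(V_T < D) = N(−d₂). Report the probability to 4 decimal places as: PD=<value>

Equity is a call on the firm's assets struck at D = 191.4802:
d₁ = [ln(V₀/D) + (r + σ²/2)T] / (σ√T)
   = [ln(443.1099/191.4802) + (0.0366 + 0.5·0.3826²)·2.7992] / (0.3826·√2.7992)
   = [0.839033 + 0.307328] / 0.640121 = 1.790852
d₂ = d₁ − σ√T = 1.790852 − 0.640121 = 1.150731
risk-neutral PD = N(−d₂) = N(-1.150731) = 0.124921

PD=0.1249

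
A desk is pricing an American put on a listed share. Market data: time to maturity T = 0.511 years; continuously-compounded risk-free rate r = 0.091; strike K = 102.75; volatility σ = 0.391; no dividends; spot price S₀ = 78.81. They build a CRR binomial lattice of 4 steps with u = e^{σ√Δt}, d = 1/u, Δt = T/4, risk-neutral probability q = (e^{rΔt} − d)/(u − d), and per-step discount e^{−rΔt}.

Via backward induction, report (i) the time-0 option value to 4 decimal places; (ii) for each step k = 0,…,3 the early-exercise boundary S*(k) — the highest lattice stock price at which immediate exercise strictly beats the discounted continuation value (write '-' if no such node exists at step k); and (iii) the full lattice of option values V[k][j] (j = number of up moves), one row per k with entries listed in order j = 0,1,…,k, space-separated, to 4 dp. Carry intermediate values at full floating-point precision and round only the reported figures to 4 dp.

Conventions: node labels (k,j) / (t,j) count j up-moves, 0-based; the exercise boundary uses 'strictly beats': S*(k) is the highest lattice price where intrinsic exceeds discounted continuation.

price = 24.0101
boundary = - 68.5311 78.8100 90.6306
tree:
24.0101
34.2189 14.6300
43.1571 23.9400 5.9080
50.9296 34.2189 12.1194 0.0000
57.6883 43.1571 23.9400 0.0000 0.0000

Δt=0.12775, u=1.14999, d=0.86957, q=0.50682, disc=e^(-rΔt)=0.98844
k=4 terminal: V=max(K-S,0) → 57.6883 43.1571 23.9400 0.0000 0.0000
k=3: j=0 S=51.8204 intr=50.9296 cont=49.7420 V=50.9296[EX]; j=1 S=68.5311 intr=34.2189 cont=33.0313 V=34.2189[EX]; j=2 S=90.6306 intr=12.1194 cont=11.6703 V=12.1194[EX]; j=3 S=119.8565 intr=0.0000 cont=0.0000 V=0.0000[hold]  S*(3)=90.6306
k=2: j=0 S=59.5929 intr=43.1571 cont=41.9695 V=43.1571[EX]; j=1 S=78.8100 intr=23.9400 cont=22.7524 V=23.9400[EX]; j=2 S=104.2241 intr=0.0000 cont=5.9080 V=5.9080[hold]  S*(2)=78.8100
k=1: j=0 S=68.5311 intr=34.2189 cont=33.0313 V=34.2189[EX]; j=1 S=90.6306 intr=12.1194 cont=14.6300 V=14.6300[hold]  S*(1)=68.5311
k=0: j=0 S=78.8100 intr=23.9400 cont=24.0101 V=24.0101[hold]  S*(0)=-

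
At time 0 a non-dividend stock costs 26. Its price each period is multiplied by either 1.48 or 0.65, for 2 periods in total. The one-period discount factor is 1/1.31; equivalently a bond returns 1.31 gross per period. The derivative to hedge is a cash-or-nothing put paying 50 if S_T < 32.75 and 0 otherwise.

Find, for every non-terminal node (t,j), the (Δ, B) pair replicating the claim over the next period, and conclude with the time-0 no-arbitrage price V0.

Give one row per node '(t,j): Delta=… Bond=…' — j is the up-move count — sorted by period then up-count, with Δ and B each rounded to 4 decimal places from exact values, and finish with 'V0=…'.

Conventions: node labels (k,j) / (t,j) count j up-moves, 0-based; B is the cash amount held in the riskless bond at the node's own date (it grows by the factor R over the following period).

Under the risk-neutral measure, an up-move has probability p* = (R−d)/(u−d) = 0.7952 and values discount at R = 1.31.
Expiry values: V(2,0)=50.0000, V(2,1)=50.0000, V(2,2)=0.0000
  t=1,j=0: stock 16.9000 → up 25.0120 (V=50.0000), down 10.9850 (V=50.0000). Price 38.1679; hedge Δ=0.0000, bond B=38.1679.
  t=1,j=1: stock 38.4800 → up 56.9504 (V=0.0000), down 25.0120 (V=50.0000). Price 7.8175; hedge Δ=-1.5655, bond B=68.0585.
  t=0,j=0: stock 26.0000 → up 38.4800 (V=7.8175), down 16.9000 (V=38.1679). Price 10.7129; hedge Δ=-1.4064, bond B=47.2796.
Sanity check at the root: Δ(0,0)·S0 + B(0,0) reproduces V0 = 10.7129.

(0,0): Delta=-1.4064 Bond=47.2796
(1,0): Delta=0.0000 Bond=38.1679
(1,1): Delta=-1.5655 Bond=68.0585
V0=10.7129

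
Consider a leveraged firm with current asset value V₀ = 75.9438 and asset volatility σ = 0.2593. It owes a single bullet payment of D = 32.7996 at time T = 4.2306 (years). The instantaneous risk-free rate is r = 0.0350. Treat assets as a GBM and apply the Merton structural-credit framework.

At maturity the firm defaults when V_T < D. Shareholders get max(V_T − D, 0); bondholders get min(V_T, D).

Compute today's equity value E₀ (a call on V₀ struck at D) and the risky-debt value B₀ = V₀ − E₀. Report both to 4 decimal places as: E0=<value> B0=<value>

E0=47.9595 B0=27.9843

Work the structural quantities from V₀ = 75.9438 against face 32.7996:
d₁ = [ln(V₀/D) + (r + σ²/2)T] / (σ√T)
   = [ln(75.9438/32.7996) + (0.0350 + 0.5·0.2593²)·4.2306] / (0.2593·√4.2306)
   = [0.839577 + 0.290296] / 0.533339 = 2.118490
d₂ = d₁ − σ√T = 2.118490 − 0.533339 = 1.585151
N(d₁) = 0.982933,  N(d₂) = 0.943534,  e^(−rT) = 0.862370
E₀ = V₀·N(d₁) − D·e^(−rT)·N(d₂)
   = 75.9438·0.982933 − 32.7996·0.862370·0.943534 = 47.959459
B₀ = V₀ − E₀ = 75.9438 − 47.959459 = 27.984341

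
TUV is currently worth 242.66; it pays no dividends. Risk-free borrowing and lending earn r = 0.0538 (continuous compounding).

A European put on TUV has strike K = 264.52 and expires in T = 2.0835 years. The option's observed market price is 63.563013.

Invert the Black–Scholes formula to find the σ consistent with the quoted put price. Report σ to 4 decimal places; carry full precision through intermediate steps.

At σ = 0.4931 the Black–Scholes value reproduces the quote:
σ√T = 0.4931·√2.0835 = 0.711757
d₁ = (ln(S/K) + (r+σ²/2)T) / (σ√T) = (ln(242.66/264.52) + (0.0538+0.4931²/2)·2.0835) / 0.711757 = (-0.086256 + 0.365391) / 0.711757 = 0.392178
d₂ = d₁ − σ√T = 0.392178 − 0.711757 = -0.319579
e^{−rT} = 0.893962
N(−d₁) = 0.347463,  N(−d₂) = 0.625356
V = K·e^{−rT}·N(−d₂) − S·N(−d₁) = 147.878431 − 84.315418 = 63.563013 (equal to the quote); since ∂V/∂σ > 0 for all σ, the implied volatility is unique

sigma = 0.4931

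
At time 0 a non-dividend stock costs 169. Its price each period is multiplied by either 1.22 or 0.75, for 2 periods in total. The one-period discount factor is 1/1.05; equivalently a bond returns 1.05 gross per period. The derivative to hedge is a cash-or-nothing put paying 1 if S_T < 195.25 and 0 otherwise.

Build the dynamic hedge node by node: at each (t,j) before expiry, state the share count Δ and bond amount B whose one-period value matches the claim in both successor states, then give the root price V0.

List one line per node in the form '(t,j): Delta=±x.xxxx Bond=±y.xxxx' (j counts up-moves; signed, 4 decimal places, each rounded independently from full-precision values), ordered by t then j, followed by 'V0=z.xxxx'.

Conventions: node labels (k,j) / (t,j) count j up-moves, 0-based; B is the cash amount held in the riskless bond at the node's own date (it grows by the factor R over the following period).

The replicating-portfolio and risk-neutral prices coincide; use p* = (1.05−0.75)/(1.22−0.75) = 0.6383 for the latter.
Terminal payoffs: V(2,0)=1.0000, V(2,1)=1.0000, V(2,2)=0.0000
Node (1,0) S=126.7500: V=(p*·1.0000+(1−p*)·1.0000)/1.05=0.9524; Δ=(1.0000−1.0000)/(154.6350−95.0625)=0.0000; B=V−Δ·S=0.9524
Node (1,1) S=206.1800: V=(p*·0.0000+(1−p*)·1.0000)/1.05=0.3445; Δ=(0.0000−1.0000)/(251.5396−154.6350)=-0.0103; B=V−Δ·S=2.4721
Node (0,0) S=169.0000: V=(p*·0.3445+(1−p*)·0.9524)/1.05=0.5375; Δ=(0.3445−0.9524)/(206.1800−126.7500)=-0.0077; B=V−Δ·S=1.8309
Sanity check at the root: Δ(0,0)·S0 + B(0,0) reproduces V0 = 0.5375.

(0,0): Delta=-0.0077 Bond=1.8309
(1,0): Delta=0.0000 Bond=0.9524
(1,1): Delta=-0.0103 Bond=2.4721
V0=0.5375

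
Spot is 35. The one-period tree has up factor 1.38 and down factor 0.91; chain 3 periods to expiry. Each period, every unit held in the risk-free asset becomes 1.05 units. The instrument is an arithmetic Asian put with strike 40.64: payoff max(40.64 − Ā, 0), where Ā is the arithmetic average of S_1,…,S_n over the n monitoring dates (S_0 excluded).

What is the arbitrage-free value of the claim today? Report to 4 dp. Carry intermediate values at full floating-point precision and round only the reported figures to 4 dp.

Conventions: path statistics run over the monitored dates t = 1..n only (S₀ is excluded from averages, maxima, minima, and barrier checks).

price = 4.6102

Set p* = 0.2979 (from d < R < u); the path-dependent value is the discounted p*-expectation over all price paths.
Enumerate all 2^3 = 8 price paths (U = up ×1.38, D = down ×0.91); each path with k up-moves has probability p*^k·(1−p*)^(3−k).
DDD: Ā=29.0695, payoff=11.5705, prob=0.346137
UDD: Ā=44.0834, payoff=0.0000, prob=0.146846
DUD: Ā=38.6001, payoff=2.0399, prob=0.146846
UUD: Ā=58.5364, payoff=0.0000, prob=0.062298
DDU: Ā=33.6102, payoff=7.0298, prob=0.146846
UDU: Ā=50.9694, payoff=0.0000, prob=0.062298
DUU: Ā=45.4860, payoff=0.0000, prob=0.062298
UUU: Ā=68.9788, payoff=0.0000, prob=0.026430
Price = Σ prob·payoff / R^3 = 5.336829 / 1.157625 = 4.6102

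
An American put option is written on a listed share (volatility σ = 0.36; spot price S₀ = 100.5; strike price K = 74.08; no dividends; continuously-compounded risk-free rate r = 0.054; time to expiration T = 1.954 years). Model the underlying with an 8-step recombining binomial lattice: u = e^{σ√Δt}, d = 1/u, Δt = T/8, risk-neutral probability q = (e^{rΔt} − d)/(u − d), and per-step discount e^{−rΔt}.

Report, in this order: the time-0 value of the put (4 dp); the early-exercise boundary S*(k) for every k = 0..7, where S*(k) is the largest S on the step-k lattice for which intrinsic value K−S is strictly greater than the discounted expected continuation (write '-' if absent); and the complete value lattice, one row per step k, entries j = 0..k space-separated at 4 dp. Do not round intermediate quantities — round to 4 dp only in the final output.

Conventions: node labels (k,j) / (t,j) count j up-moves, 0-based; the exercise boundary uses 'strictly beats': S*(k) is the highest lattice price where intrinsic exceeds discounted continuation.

price = 5.0959
boundary = - - - - 49.3277 41.2878 49.3277 58.9332
tree:
5.0959
7.9013 2.3454
11.9465 3.9500 0.7568
17.5202 6.5308 1.3997 0.1154
24.7523 10.5474 2.5720 0.2305 0.0000
32.7922 16.5129 4.6905 0.4605 0.0000 0.0000
39.5216 24.7523 8.4762 0.9199 0.0000 0.0000 0.0000
45.1543 32.7922 15.1468 1.8377 0.0000 0.0000 0.0000 0.0000
49.8688 39.5216 24.7523 3.6709 0.0000 0.0000 0.0000 0.0000 0.0000

Δt=0.24425, u=1.19473, d=0.83701, q=0.49275, disc=e^(-rΔt)=0.98690
k=8 terminal: V=max(K-S,0) → 49.8688 39.5216 24.7523 3.6709 0.0000 0.0000 0.0000 0.0000 0.0000
k=7: j=0 S=28.9257 intr=45.1543 cont=44.1836 V=45.1543[EX]; j=1 S=41.2878 intr=32.7922 cont=31.8215 V=32.7922[EX]; j=2 S=58.9332 intr=15.1468 cont=14.1762 V=15.1468[EX]; j=3 S=84.1196 intr=0.0000 cont=1.8377 V=1.8377[hold]; j=4 S=120.0701 intr=0.0000 cont=0.0000 V=0.0000[hold]; j=5 S=171.3848 intr=0.0000 cont=0.0000 V=0.0000[hold]; j=6 S=244.6302 intr=0.0000 cont=0.0000 V=0.0000[hold]; j=7 S=349.1786 intr=0.0000 cont=0.0000 V=0.0000[hold]  S*(7)=58.9332
k=6: j=0 S=34.5584 intr=39.5216 cont=38.5510 V=39.5216[EX]; j=1 S=49.3277 intr=24.7523 cont=23.7816 V=24.7523[EX]; j=2 S=70.4091 intr=3.6709 cont=8.4762 V=8.4762[hold]; j=3 S=100.5000 intr=0.0000 cont=0.9199 V=0.9199[hold]; j=4 S=143.4510 intr=0.0000 cont=0.0000 V=0.0000[hold]; j=5 S=204.7582 intr=0.0000 cont=0.0000 V=0.0000[hold]; j=6 S=292.2663 intr=0.0000 cont=0.0000 V=0.0000[hold]  S*(6)=49.3277
k=5: j=0 S=41.2878 intr=32.7922 cont=31.8215 V=32.7922[EX]; j=1 S=58.9332 intr=15.1468 cont=16.5129 V=16.5129[hold]; j=2 S=84.1196 intr=0.0000 cont=4.6905 V=4.6905[hold]; j=3 S=120.0701 intr=0.0000 cont=0.4605 V=0.4605[hold]; j=4 S=171.3848 intr=0.0000 cont=0.0000 V=0.0000[hold]; j=5 S=244.6302 intr=0.0000 cont=0.0000 V=0.0000[hold]  S*(5)=41.2878
k=4: j=0 S=49.3277 intr=24.7523 cont=24.4460 V=24.7523[EX]; j=1 S=70.4091 intr=3.6709 cont=10.5474 V=10.5474[hold]; j=2 S=100.5000 intr=0.0000 cont=2.5720 V=2.5720[hold]; j=3 S=143.4510 intr=0.0000 cont=0.2305 V=0.2305[hold]; j=4 S=204.7582 intr=0.0000 cont=0.0000 V=0.0000[hold]  S*(4)=49.3277
k=3: j=0 S=58.9332 intr=15.1468 cont=17.5202 V=17.5202[hold]; j=1 S=84.1196 intr=0.0000 cont=6.5308 V=6.5308[hold]; j=2 S=120.0701 intr=0.0000 cont=1.3997 V=1.3997[hold]; j=3 S=171.3848 intr=0.0000 cont=0.1154 V=0.1154[hold]  S*(3)=-
k=2: j=0 S=70.4091 intr=3.6709 cont=11.9465 V=11.9465[hold]; j=1 S=100.5000 intr=0.0000 cont=3.9500 V=3.9500[hold]; j=2 S=143.4510 intr=0.0000 cont=0.7568 V=0.7568[hold]  S*(2)=-
k=1: j=0 S=84.1196 intr=0.0000 cont=7.9013 V=7.9013[hold]; j=1 S=120.0701 intr=0.0000 cont=2.3454 V=2.3454[hold]  S*(1)=-
k=0: j=0 S=100.5000 intr=0.0000 cont=5.0959 V=5.0959[hold]  S*(0)=-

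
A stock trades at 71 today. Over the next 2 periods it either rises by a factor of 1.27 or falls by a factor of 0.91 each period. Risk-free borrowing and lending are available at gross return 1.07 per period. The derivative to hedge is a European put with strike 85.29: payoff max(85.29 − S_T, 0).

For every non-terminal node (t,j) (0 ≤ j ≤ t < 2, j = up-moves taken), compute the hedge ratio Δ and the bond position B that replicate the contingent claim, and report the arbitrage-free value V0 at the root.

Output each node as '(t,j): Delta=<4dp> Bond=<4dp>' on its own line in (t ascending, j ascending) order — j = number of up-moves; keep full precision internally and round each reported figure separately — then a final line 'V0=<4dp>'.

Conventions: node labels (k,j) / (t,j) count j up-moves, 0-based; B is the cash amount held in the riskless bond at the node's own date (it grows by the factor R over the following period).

Risk-neutral probability p* = (R−d)/(u−d) = (1.07−0.91)/(1.27−0.91) = 0.4444.
Payoffs at expiry: V(2,0)=26.4949, V(2,1)=3.2353, V(2,2)=0.0000
(1,0): S=64.6100. Δ = (V_up−V_dn)/(S_up−S_dn) = (3.2353−26.4949)/(82.0547−58.7951) = -1.0000. V = [p*·3.2353 + (1−p*)·26.4949]/1.07 = 15.1003. B = V − Δ·S = 79.7103.
(1,1): S=90.1700. Δ = (V_up−V_dn)/(S_up−S_dn) = (0.0000−3.2353)/(114.5159−82.0547) = -0.0997. V = [p*·0.0000 + (1−p*)·3.2353]/1.07 = 1.6798. B = V − Δ·S = 10.6667.
(0,0): S=71.0000. Δ = (V_up−V_dn)/(S_up−S_dn) = (1.6798−15.1003)/(90.1700−64.6100) = -0.5251. V = [p*·1.6798 + (1−p*)·15.1003]/1.07 = 8.5380. B = V − Δ·S = 45.8171.
Check: Δ(0,0)·S0 + B(0,0) = 8.5380 = V0.

(0,0): Delta=-0.5251 Bond=45.8171
(1,0): Delta=-1.0000 Bond=79.7103
(1,1): Delta=-0.0997 Bond=10.6667
V0=8.5380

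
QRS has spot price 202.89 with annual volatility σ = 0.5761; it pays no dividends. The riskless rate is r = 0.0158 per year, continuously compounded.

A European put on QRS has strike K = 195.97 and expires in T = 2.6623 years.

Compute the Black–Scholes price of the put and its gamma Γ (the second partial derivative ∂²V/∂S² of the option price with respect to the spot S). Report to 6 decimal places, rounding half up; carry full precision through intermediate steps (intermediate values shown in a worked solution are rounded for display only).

σ√T = 0.5761·√2.6623 = 0.939997
d₁ = (ln(S/K) + (r+σ²/2)T) / (σ√T) = (ln(202.89/195.97) + (0.0158+0.5761²/2)·2.6623) / 0.939997 = (0.034702 + 0.483861) / 0.939997 = 0.551665
d₂ = d₁ − σ√T = 0.551665 − 0.939997 = -0.388331
e^{−rT} = 0.958808
N(−d₁) = 0.290589,  N(−d₂) = 0.651115
Put price V = K·e^{−rT}·N(−d₂) − S·N(−d₁) = 122.342884 − 58.957564 = 63.385320
φ(d₁) = (1/√(2π))·e^{−d₁²/2} = 0.342629
Γ = φ(d₁) / (S·σ·√T) = 0.001797

price = 63.385320
Γ = 0.001797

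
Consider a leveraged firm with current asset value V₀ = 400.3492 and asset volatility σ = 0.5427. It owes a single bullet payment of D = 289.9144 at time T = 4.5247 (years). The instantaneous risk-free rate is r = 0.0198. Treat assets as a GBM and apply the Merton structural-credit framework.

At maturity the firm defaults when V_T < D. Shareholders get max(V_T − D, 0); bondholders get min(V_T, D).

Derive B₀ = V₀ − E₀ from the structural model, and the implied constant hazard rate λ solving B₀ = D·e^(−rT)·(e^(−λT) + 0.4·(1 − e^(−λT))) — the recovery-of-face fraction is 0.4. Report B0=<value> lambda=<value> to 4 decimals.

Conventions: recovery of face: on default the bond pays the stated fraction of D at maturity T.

B0=179.5382 lambda=0.1706

Equity is a call on the firm's assets struck at D = 289.9144:
d₁ = [ln(V₀/D) + (r + σ²/2)T] / (σ√T)
   = [ln(400.3492/289.9144) + (0.0198 + 0.5·0.5427²)·4.5247] / (0.5427·√4.5247)
   = [0.322751 + 0.755904] / 1.154396 = 0.934390
d₂ = d₁ − σ√T = 0.934390 − 1.154396 = -0.220006
N(d₁) = 0.824948,  N(d₂) = 0.412933,  e^(−rT) = 0.914307
E₀ = V₀·N(d₁) − D·e^(−rT)·N(d₂)
   = 400.3492·0.824948 − 289.9144·0.914307·0.412933 = 220.810984
B₀ = V₀ − E₀ = 400.3492 − 220.810984 = 179.538216
e^(−λT) = (B₀·e^(rT)/D − 0.4)/(1 − 0.4) = (179.5382·1.093725/289.9144 − 0.4)/0.6 = 0.46220316
λ = −ln(0.46220316)/4.5247 = 0.170564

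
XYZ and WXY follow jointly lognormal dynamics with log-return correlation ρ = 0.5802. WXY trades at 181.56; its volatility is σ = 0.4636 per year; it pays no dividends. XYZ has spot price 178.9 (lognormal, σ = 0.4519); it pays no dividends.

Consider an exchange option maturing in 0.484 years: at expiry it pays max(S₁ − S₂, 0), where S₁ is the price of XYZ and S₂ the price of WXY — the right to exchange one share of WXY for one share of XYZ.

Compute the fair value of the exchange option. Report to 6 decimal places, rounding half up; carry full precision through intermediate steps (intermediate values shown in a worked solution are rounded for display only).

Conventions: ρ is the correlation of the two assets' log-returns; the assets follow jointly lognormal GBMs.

exchange price = 19.609633

σ_eff = √(σ₁² + σ₂² − 2ρσ₁σ₂) = √(0.4519² + 0.4636² − 2·0.5802·0.4519·0.4636) = 0.419564
d₁ = (ln(S₁/S₂) + (q₂ − q₁ + σ_eff²/2)T) / (σ_eff√T) = (ln(178.9/181.56) + (0.0 − 0.0 + 0.088017)·0.484) / 0.291891 = 0.095381
d₂ = d₁ − σ_eff√T = 0.095381 − 0.291891 = -0.196510
N(d₁) = 0.537994,  N(d₂) = 0.422106
V = S₁·e^{−q₁T}·N(d₁) − S₂·e^{−q₂T}·N(d₂) = 96.247141 − 76.637508 = 19.609633
Key observation: pricing in WXY-units makes this a unit-strike call on the ratio S₁/S₂ — the risk-free rate cancels and cannot affect the value.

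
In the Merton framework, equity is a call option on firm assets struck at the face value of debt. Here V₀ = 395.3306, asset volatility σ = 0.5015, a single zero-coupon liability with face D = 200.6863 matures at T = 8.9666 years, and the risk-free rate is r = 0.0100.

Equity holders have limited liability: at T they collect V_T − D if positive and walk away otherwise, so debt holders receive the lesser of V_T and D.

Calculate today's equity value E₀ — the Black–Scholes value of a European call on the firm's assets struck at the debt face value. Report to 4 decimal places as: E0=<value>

E0=280.0655

Work the structural quantities from V₀ = 395.3306 against face 200.6863:
d₁ = [ln(V₀/D) + (r + σ²/2)T] / (σ√T)
   = [ln(395.3306/200.6863) + (0.0100 + 0.5·0.5015²)·8.9666] / (0.5015·√8.9666)
   = [0.677979 + 1.217226] / 1.501706 = 1.262035
d₂ = d₁ − σ√T = 1.262035 − 1.501706 = -0.239671
N(d₁) = 0.896532,  N(d₂) = 0.405293,  e^(−rT) = 0.914236
E₀ = V₀·N(d₁) − D·e^(−rT)·N(d₂)
   = 395.3306·0.896532 − 200.6863·0.914236·0.405293 = 280.065511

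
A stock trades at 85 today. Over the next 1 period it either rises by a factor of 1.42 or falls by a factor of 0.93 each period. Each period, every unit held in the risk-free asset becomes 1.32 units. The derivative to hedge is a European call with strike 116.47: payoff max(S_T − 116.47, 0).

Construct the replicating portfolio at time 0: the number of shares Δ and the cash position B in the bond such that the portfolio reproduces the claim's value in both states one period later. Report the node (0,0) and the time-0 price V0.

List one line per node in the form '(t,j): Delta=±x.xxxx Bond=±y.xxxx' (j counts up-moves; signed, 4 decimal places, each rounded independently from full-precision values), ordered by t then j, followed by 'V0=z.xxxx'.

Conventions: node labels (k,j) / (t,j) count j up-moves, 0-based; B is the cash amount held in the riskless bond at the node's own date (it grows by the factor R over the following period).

Risk-neutral probability p* = (R−d)/(u−d) = (1.32−0.93)/(1.42−0.93) = 0.7959.
Terminal payoffs: V(1,0)=0.0000, V(1,1)=4.2300
(0,0): S=85.0000. Δ = (V_up−V_dn)/(S_up−S_dn) = (4.2300−0.0000)/(120.7000−79.0500) = 0.1016. V = [p*·4.2300 + (1−p*)·0.0000]/1.32 = 2.5506. B = V − Δ·S = -6.0821.
Sanity check at the root: Δ(0,0)·S0 + B(0,0) reproduces V0 = 2.5506.

(0,0): Delta=0.1016 Bond=-6.0821
V0=2.5506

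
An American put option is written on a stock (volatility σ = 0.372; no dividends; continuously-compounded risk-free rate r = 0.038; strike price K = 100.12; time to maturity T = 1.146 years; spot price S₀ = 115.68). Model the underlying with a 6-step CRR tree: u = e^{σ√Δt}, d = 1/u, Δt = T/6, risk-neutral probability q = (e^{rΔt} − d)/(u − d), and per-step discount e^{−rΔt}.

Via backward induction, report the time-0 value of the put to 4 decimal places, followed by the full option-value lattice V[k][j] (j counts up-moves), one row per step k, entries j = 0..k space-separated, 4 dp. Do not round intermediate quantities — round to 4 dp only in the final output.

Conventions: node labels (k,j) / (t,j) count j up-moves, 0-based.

params: Δt=0.19100 u=1.17654 d=0.84995 q=0.48175 e^(-rΔt)=0.99277
t_6 payoffs: 56.5066 39.7484 16.5509 0.0000 0.0000 0.0000 0.0000
k=5: node(5,0) S=51.3129 payoff=48.8071 vs cont=48.0831 → 48.8071 [stop]  node(5,1) S=71.0296 payoff=29.0904 vs cont=28.3664 → 29.0904 [stop]  node(5,2) S=98.3223 payoff=1.7977 vs cont=8.5155 → 8.5155 [wait]  node(5,3) S=136.1020 payoff=0.0000 vs cont=0.0000 → 0.0000 [wait]  node(5,4) S=188.3985 payoff=0.0000 vs cont=0.0000 → 0.0000 [wait]  node(5,5) S=260.7895 payoff=0.0000 vs cont=0.0000 → 0.0000 [wait]
k=4: node(4,0) S=60.3716 payoff=39.7484 vs cont=39.0243 → 39.7484 [stop]  node(4,1) S=83.5691 payoff=16.5509 vs cont=19.0398 → 19.0398 [wait]  node(4,2) S=115.6800 payoff=0.0000 vs cont=4.3812 → 4.3812 [wait]  node(4,3) S=160.1294 payoff=0.0000 vs cont=0.0000 → 0.0000 [wait]  node(4,4) S=221.6582 payoff=0.0000 vs cont=0.0000 → 0.0000 [wait]
k=3: node(3,0) S=71.0296 payoff=29.0904 vs cont=29.5567 → 29.5567 [wait]  node(3,1) S=98.3223 payoff=1.7977 vs cont=11.8914 → 11.8914 [wait]  node(3,2) S=136.1020 payoff=0.0000 vs cont=2.2542 → 2.2542 [wait]  node(3,3) S=188.3985 payoff=0.0000 vs cont=0.0000 → 0.0000 [wait]
k=2: node(2,0) S=83.5691 payoff=16.5509 vs cont=20.8943 → 20.8943 [wait]  node(2,1) S=115.6800 payoff=0.0000 vs cont=7.1963 → 7.1963 [wait]  node(2,2) S=160.1294 payoff=0.0000 vs cont=1.1598 → 1.1598 [wait]
k=1: node(1,0) S=98.3223 payoff=1.7977 vs cont=14.1919 → 14.1919 [wait]  node(1,1) S=136.1020 payoff=0.0000 vs cont=4.2572 → 4.2572 [wait]
k=0: node(0,0) S=115.6800 payoff=0.0000 vs cont=9.3378 → 9.3378 [wait]

price = 9.3378
tree:
9.3378
14.1919 4.2572
20.8943 7.1963 1.1598
29.5567 11.8914 2.2542 0.0000
39.7484 19.0398 4.3812 0.0000 0.0000
48.8071 29.0904 8.5155 0.0000 0.0000 0.0000
56.5066 39.7484 16.5509 0.0000 0.0000 0.0000 0.0000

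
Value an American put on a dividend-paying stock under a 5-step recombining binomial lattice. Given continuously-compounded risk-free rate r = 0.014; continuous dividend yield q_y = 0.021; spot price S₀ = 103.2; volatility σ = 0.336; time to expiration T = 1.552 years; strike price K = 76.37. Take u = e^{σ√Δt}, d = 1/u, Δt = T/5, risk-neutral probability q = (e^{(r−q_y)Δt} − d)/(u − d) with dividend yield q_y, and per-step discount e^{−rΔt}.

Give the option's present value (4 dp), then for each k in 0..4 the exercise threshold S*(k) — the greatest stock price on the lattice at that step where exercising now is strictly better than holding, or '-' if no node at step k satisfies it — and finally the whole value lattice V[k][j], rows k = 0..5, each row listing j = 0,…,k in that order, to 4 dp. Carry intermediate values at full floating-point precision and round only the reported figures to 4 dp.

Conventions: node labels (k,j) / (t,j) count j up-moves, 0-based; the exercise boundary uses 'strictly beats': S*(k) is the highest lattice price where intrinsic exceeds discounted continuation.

params: Δt=0.31040 u=1.20587 d=0.82928 q=0.44757 e^(-rΔt)=0.99566
t_5 payoffs: 35.8951 17.5150 0.0000 0.0000 0.0000 0.0000
t_4: node(4,0) S=48.8072 payoff=27.5628 vs cont=27.5487 → 27.5628 [stop]  node(4,1) S=70.9712 payoff=5.3988 vs cont=9.6338 → 9.6338 [wait]  node(4,2) S=103.2000 payoff=0.0000 vs cont=0.0000 → 0.0000 [wait]  node(4,3) S=150.0643 payoff=0.0000 vs cont=0.0000 → 0.0000 [wait]  node(4,4) S=218.2102 payoff=0.0000 vs cont=0.0000 → 0.0000 [wait]  ⇒ S*(4)=48.8072
t_3: node(3,0) S=58.8550 payoff=17.5150 vs cont=19.4535 → 19.4535 [wait]  node(3,1) S=85.5817 payoff=0.0000 vs cont=5.2989 → 5.2989 [wait]  node(3,2) S=124.4453 payoff=0.0000 vs cont=0.0000 → 0.0000 [wait]  node(3,3) S=180.9574 payoff=0.0000 vs cont=0.0000 → 0.0000 [wait]  ⇒ S*(3)=-
t_2: node(2,0) S=70.9712 payoff=5.3988 vs cont=13.0614 → 13.0614 [wait]  node(2,1) S=103.2000 payoff=0.0000 vs cont=2.9146 → 2.9146 [wait]  node(2,2) S=150.0643 payoff=0.0000 vs cont=0.0000 → 0.0000 [wait]  ⇒ S*(2)=-
t_1: node(1,0) S=85.5817 payoff=0.0000 vs cont=8.4830 → 8.4830 [wait]  node(1,1) S=124.4453 payoff=0.0000 vs cont=1.6031 → 1.6031 [wait]  ⇒ S*(1)=-
t_0: node(0,0) S=103.2000 payoff=0.0000 vs cont=5.3803 → 5.3803 [wait]  ⇒ S*(0)=-

price = 5.3803
boundary = - - - - 48.8072
tree:
5.3803
8.4830 1.6031
13.0614 2.9146 0.0000
19.4535 5.2989 0.0000 0.0000
27.5628 9.6338 0.0000 0.0000 0.0000
35.8951 17.5150 0.0000 0.0000 0.0000 0.0000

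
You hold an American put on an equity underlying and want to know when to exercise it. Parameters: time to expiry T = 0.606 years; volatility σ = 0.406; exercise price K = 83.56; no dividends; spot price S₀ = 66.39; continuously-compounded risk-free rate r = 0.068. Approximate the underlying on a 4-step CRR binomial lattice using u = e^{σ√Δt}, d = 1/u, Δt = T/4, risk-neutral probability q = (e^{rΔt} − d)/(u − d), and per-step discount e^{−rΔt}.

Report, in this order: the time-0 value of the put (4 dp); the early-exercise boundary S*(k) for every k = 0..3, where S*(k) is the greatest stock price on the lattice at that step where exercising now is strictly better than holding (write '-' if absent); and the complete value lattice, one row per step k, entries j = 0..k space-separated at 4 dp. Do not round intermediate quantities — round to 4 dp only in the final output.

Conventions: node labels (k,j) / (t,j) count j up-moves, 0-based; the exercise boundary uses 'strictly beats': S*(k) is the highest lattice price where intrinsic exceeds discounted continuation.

Δt=0.15150, u=1.17120, d=0.85383, q=0.49320, disc=e^(-rΔt)=0.98975
k=4 terminal: V=max(K-S,0) → 48.2757 35.1604 17.1700 0.0000 0.0000
k=3: j=0 S=41.3249 intr=42.2351 cont=41.3787 V=42.2351[EX]; j=1 S=56.6855 intr=26.8745 cont=26.0180 V=26.8745[EX]; j=2 S=77.7559 intr=5.8041 cont=8.6125 V=8.6125[hold]; j=3 S=106.6581 intr=0.0000 cont=0.0000 V=0.0000[hold]  S*(3)=56.6855
k=2: j=0 S=48.3996 intr=35.1604 cont=34.3040 V=35.1604[EX]; j=1 S=66.3900 intr=17.1700 cont=17.6845 V=17.6845[hold]; j=2 S=91.0675 intr=0.0000 cont=4.3201 V=4.3201[hold]  S*(2)=48.3996
k=1: j=0 S=56.6855 intr=26.8745 cont=26.2692 V=26.8745[EX]; j=1 S=77.7559 intr=5.8041 cont=10.9794 V=10.9794[hold]  S*(1)=56.6855
k=0: j=0 S=66.3900 intr=17.1700 cont=18.8399 V=18.8399[hold]  S*(0)=-

price = 18.8399
boundary = - 56.6855 48.3996 56.6855
tree:
18.8399
26.8745 10.9794
35.1604 17.6845 4.3201
42.2351 26.8745 8.6125 0.0000
48.2757 35.1604 17.1700 0.0000 0.0000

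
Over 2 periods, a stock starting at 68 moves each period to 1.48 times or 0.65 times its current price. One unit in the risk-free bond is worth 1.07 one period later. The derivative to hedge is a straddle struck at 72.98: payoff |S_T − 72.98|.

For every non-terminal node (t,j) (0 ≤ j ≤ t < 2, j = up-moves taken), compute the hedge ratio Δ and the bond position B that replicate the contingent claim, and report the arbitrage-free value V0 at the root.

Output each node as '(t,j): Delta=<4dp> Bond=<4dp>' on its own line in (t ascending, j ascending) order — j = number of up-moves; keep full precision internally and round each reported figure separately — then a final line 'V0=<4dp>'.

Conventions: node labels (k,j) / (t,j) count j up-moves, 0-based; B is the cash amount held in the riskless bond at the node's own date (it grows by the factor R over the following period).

The replicating-portfolio and risk-neutral prices coincide; use p* = (1.07−0.65)/(1.48−0.65) = 0.5060 for the latter.
Payoffs at expiry: V(2,0)=44.2500, V(2,1)=7.5640, V(2,2)=75.9672
  t=1,j=0: stock 44.2000 → up 65.4160 (V=7.5640), down 28.7300 (V=44.2500). Price 24.0056; hedge Δ=-1.0000, bond B=68.2056.
  t=1,j=1: stock 100.6400 → up 148.9472 (V=75.9672), down 65.4160 (V=7.5640). Price 39.4184; hedge Δ=0.8189, bond B=-42.9951.
  t=0,j=0: stock 68.0000 → up 100.6400 (V=39.4184), down 44.2000 (V=24.0056). Price 29.7242; hedge Δ=0.2731, bond B=11.1545.
Verification: the root portfolio costs Δ(0,0)·S0 + B(0,0) = 29.7242, matching V0.

(0,0): Delta=0.2731 Bond=11.1545
(1,0): Delta=-1.0000 Bond=68.2056
(1,1): Delta=0.8189 Bond=-42.9951
V0=29.7242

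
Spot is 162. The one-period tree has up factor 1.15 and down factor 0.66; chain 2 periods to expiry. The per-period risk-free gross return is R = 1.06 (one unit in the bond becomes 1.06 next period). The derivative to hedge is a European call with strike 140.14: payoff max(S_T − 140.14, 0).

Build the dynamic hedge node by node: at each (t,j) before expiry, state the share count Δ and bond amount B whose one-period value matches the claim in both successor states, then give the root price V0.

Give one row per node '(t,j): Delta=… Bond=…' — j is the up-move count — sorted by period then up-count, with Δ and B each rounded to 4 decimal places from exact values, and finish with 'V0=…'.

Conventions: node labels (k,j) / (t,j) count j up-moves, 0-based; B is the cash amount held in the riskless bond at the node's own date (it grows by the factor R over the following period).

(0,0): Delta=0.7189 Bond=-72.5183
(1,0): Delta=0.0000 Bond=0.0000
(1,1): Delta=0.8118 Bond=-94.1650
V0=43.9505

No-arbitrage ⇒ martingale measure with p* = (R−d)/(u−d) = 0.8163.
Payoffs at expiry: V(2,0)=0.0000, V(2,1)=0.0000, V(2,2)=74.1050
(1,0): S=106.9200. Δ = (V_up−V_dn)/(S_up−S_dn) = (0.0000−0.0000)/(122.9580−70.5672) = 0.0000. V = [p*·0.0000 + (1−p*)·0.0000]/1.06 = 0.0000. B = V − Δ·S = 0.0000.
(1,1): S=186.3000. Δ = (V_up−V_dn)/(S_up−S_dn) = (74.1050−0.0000)/(214.2450−122.9580) = 0.8118. V = [p*·74.1050 + (1−p*)·0.0000]/1.06 = 57.0697. B = V − Δ·S = -94.1650.
(0,0): S=162.0000. Δ = (V_up−V_dn)/(S_up−S_dn) = (57.0697−0.0000)/(186.3000−106.9200) = 0.7189. V = [p*·57.0697 + (1−p*)·0.0000]/1.06 = 43.9505. B = V − Δ·S = -72.5183.
As a check, the time-0 holding Δ(0,0)·S0 + B(0,0) comes to 43.9505 — exactly V0.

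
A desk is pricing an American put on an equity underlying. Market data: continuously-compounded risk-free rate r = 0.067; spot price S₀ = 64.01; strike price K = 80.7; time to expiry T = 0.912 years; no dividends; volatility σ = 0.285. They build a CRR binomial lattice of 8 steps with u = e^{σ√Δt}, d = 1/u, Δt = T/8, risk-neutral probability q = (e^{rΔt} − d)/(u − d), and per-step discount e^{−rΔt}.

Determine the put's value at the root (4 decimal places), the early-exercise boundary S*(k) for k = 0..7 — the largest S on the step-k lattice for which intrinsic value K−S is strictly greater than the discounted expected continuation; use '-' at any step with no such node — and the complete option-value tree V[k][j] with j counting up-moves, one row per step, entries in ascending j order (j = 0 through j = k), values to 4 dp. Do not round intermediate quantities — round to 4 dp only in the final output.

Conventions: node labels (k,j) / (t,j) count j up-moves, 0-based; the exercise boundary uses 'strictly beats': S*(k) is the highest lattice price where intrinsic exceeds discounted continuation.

price = 16.9649
boundary = - 58.1376 52.8039 58.1376 64.0100 58.1376 64.0100 70.4756
tree:
16.9649
22.5624 11.9612
27.8961 16.7387 7.6531
32.7404 22.5624 11.5193 4.1367
37.1404 27.8961 16.6900 6.8354 1.6641
41.1366 32.7404 22.5624 10.9266 3.0956 0.3447
44.7663 37.1404 27.8961 16.6900 5.6775 0.7173 0.0000
48.0629 41.1366 32.7404 22.5624 10.2244 1.4925 0.0000 0.0000
51.0571 44.7663 37.1404 27.8961 16.6900 3.1057 0.0000 0.0000 0.0000

Δt=0.11400  u=1.10101  d=0.90826  q=0.51574  discount=0.99239
step 8 (expiry): payoffs max(K−S,0) = 51.0571 44.7663 37.1404 27.8961 16.6900 3.1057 0.0000 0.0000 0.0000
step 7: (k=7,j=0): S=32.6371, K−S=48.0629, hold=47.4489 ⇒ V=48.0629 exercise | (k=7,j=1): S=39.5634, K−S=41.1366, hold=40.5226 ⇒ V=41.1366 exercise | (k=7,j=2): S=47.9596, K−S=32.7404, hold=32.1264 ⇒ V=32.7404 exercise | (k=7,j=3): S=58.1376, K−S=22.5624, hold=21.9484 ⇒ V=22.5624 exercise | (k=7,j=4): S=70.4756, K−S=10.2244, hold=9.6104 ⇒ V=10.2244 exercise | (k=7,j=5): S=85.4320, K−S=0.0000, hold=1.4925 ⇒ V=1.4925 continue | (k=7,j=6): S=103.5624, K−S=0.0000, hold=0.0000 ⇒ V=0.0000 continue | (k=7,j=7): S=125.5406, K−S=0.0000, hold=0.0000 ⇒ V=0.0000 continue  boundary S*=70.4756
step 6: (k=6,j=0): S=35.9337, K−S=44.7663, hold=44.1522 ⇒ V=44.7663 exercise | (k=6,j=1): S=43.5596, K−S=37.1404, hold=36.5263 ⇒ V=37.1404 exercise | (k=6,j=2): S=52.8039, K−S=27.8961, hold=27.2821 ⇒ V=27.8961 exercise | (k=6,j=3): S=64.0100, K−S=16.6900, hold=16.0760 ⇒ V=16.6900 exercise | (k=6,j=4): S=77.5943, K−S=3.1057, hold=5.6775 ⇒ V=5.6775 continue | (k=6,j=5): S=94.0614, K−S=0.0000, hold=0.7173 ⇒ V=0.7173 continue | (k=6,j=6): S=114.0232, K−S=0.0000, hold=0.0000 ⇒ V=0.0000 continue  boundary S*=64.0100
step 5: (k=5,j=0): S=39.5634, K−S=41.1366, hold=40.5226 ⇒ V=41.1366 exercise | (k=5,j=1): S=47.9596, K−S=32.7404, hold=32.1264 ⇒ V=32.7404 exercise | (k=5,j=2): S=58.1376, K−S=22.5624, hold=21.9484 ⇒ V=22.5624 exercise | (k=5,j=3): S=70.4756, K−S=10.2244, hold=10.9266 ⇒ V=10.9266 continue | (k=5,j=4): S=85.4320, K−S=0.0000, hold=3.0956 ⇒ V=3.0956 continue | (k=5,j=5): S=103.5624, K−S=0.0000, hold=0.3447 ⇒ V=0.3447 continue  boundary S*=58.1376
step 4: (k=4,j=0): S=43.5596, K−S=37.1404, hold=36.5263 ⇒ V=37.1404 exercise | (k=4,j=1): S=52.8039, K−S=27.8961, hold=27.2821 ⇒ V=27.8961 exercise | (k=4,j=2): S=64.0100, K−S=16.6900, hold=16.4354 ⇒ V=16.6900 exercise | (k=4,j=3): S=77.5943, K−S=3.1057, hold=6.8354 ⇒ V=6.8354 continue | (k=4,j=4): S=94.0614, K−S=0.0000, hold=1.6641 ⇒ V=1.6641 continue  boundary S*=64.0100
step 3: (k=3,j=0): S=47.9596, K−S=32.7404, hold=32.1264 ⇒ V=32.7404 exercise | (k=3,j=1): S=58.1376, K−S=22.5624, hold=21.9484 ⇒ V=22.5624 exercise | (k=3,j=2): S=70.4756, K−S=10.2244, hold=11.5193 ⇒ V=11.5193 continue | (k=3,j=3): S=85.4320, K−S=0.0000, hold=4.1367 ⇒ V=4.1367 continue  boundary S*=58.1376
step 2: (k=2,j=0): S=52.8039, K−S=27.8961, hold=27.2821 ⇒ V=27.8961 exercise | (k=2,j=1): S=64.0100, K−S=16.6900, hold=16.7387 ⇒ V=16.7387 continue | (k=2,j=2): S=77.5943, K−S=3.1057, hold=7.6531 ⇒ V=7.6531 continue  boundary S*=52.8039
step 1: (k=1,j=0): S=58.1376, K−S=22.5624, hold=21.9733 ⇒ V=22.5624 exercise | (k=1,j=1): S=70.4756, K−S=10.2244, hold=11.9612 ⇒ V=11.9612 continue  boundary S*=58.1376
step 0: (k=0,j=0): S=64.0100, K−S=16.6900, hold=16.9649 ⇒ V=16.9649 continue  boundary S*=-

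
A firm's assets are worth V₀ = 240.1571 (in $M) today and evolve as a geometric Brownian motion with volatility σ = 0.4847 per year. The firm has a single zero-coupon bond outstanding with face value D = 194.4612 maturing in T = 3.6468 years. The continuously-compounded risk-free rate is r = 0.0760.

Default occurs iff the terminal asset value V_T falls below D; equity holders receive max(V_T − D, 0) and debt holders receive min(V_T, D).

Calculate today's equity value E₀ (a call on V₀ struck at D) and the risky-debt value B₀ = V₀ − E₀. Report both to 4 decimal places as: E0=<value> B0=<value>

E0=123.9930 B0=116.1641

Equity is a call on the firm's assets struck at D = 194.4612:
d₁ = [ln(V₀/D) + (r + σ²/2)T] / (σ√T)
   = [ln(240.1571/194.4612) + (0.0760 + 0.5·0.4847²)·3.6468] / (0.4847·√3.6468)
   = [0.211061 + 0.705536] / 0.925612 = 0.990260
d₂ = d₁ − σ√T = 0.990260 − 0.925612 = 0.064648
N(d₁) = 0.838976,  N(d₂) = 0.525773,  e^(−rT) = 0.757936
E₀ = V₀·N(d₁) − D·e^(−rT)·N(d₂)
   = 240.1571·0.838976 − 194.4612·0.757936·0.525773 = 123.992983
B₀ = V₀ − E₀ = 240.1571 − 123.992983 = 116.164117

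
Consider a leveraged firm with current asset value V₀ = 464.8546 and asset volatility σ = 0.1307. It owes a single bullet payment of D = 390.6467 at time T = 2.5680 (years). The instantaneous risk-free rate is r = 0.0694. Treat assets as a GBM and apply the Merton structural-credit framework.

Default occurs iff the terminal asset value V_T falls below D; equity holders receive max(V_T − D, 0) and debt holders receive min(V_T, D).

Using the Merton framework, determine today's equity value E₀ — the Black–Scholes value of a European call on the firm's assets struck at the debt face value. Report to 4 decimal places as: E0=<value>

E0=139.5336

Equity is a call on the firm's assets struck at D = 390.6467:
d₁ = [ln(V₀/D) + (r + σ²/2)T] / (σ√T)
   = [ln(464.8546/390.6467) + (0.0694 + 0.5·0.1307²)·2.5680] / (0.1307·√2.5680)
   = [0.173921 + 0.200153] / 0.209446 = 1.786013
d₂ = d₁ − σ√T = 1.786013 − 0.209446 = 1.576567
N(d₁) = 0.962951,  N(d₂) = 0.942552,  e^(−rT) = 0.836759
E₀ = V₀·N(d₁) − D·e^(−rT)·N(d₂)
   = 464.8546·0.962951 − 390.6467·0.836759·0.942552 = 139.533586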